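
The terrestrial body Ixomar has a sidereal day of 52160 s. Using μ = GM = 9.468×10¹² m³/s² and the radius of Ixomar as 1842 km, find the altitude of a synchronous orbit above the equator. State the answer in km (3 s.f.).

A synchronous orbit has period T, so by Kepler's third law a = (μT²/4π²)^(1/3).
μT²/4π² = 9.468×10¹² × (5.216×10⁴)² / 39.48 = 6.525×10²⁰ m³.
a = 8.673×10⁶ m = 8673.4 km.
Altitude h = a − R = 8673.4 − 1842 = 6831.4 km.

h_sync ≈ 6830 km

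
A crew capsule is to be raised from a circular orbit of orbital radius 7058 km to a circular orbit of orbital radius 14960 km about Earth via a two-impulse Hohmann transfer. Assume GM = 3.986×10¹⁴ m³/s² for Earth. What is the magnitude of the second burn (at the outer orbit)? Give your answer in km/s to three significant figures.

r₁ = 7058 km = 7.058×10⁶ m.
r₂ = 14960 km = 1.496×10⁷ m.
Transfer ellipse a_t = (r₁ + r₂)/2 = 1.101×10⁷ m.
At r₁: circular v_c1 = √(μ/r₁) = 7515 m/s; transfer-perigee v_p = √[μ(2/r₁ − 1/a_t)] = 8760 m/s.
At r₂: circular v_c2 = √(μ/r₂) = 5162 m/s; transfer-apogee v_a = √[μ(2/r₂ − 1/a_t)] = 4133 m/s.
Δv₂ = v_c2 − v_a = 1029 m/s.
= 1.029 km/s.

Δv ≈ 1.03 km/s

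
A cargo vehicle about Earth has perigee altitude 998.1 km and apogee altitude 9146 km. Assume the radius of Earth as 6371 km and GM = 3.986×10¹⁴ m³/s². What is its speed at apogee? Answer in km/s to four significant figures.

r_p = 6371 + 998.1 = 7369.1 km = 7.3691×10⁶ m.
r_a = 6371 + 9146 = 15517 km = 1.5517×10⁷ m.
Semi-major axis a = (r_p + r_a)/2 = 11443 km = 1.144×10⁷ m.
Vis-viva: v² = μ(2/r − 1/a) = 3.986×10¹⁴ × (1.289×10⁻⁷ − 8.739×10⁻⁸) = 1.654×10⁷ m²/s².
v = 4067 m/s = 4.067 km/s.

v ≈ 4.067 km/s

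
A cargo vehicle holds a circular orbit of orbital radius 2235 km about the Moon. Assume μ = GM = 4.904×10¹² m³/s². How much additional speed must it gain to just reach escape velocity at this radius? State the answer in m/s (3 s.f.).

Δv ≈ 614 m/s

r = 2235 km = 2.235×10⁶ m.
Circular speed v_c = √(μ/r) = 1481 m/s.
Escape speed v_esc = √(2μ/r) = √2 × v_c = 2095 m/s.
Δv = v_esc − v_c = 613.6 m/s.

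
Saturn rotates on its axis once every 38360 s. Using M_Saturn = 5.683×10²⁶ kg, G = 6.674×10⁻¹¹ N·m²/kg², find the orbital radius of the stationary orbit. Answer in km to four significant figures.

r_sync ≈ 1.122×10⁵ km

μ = GM = 6.674×10⁻¹¹ × 5.683×10²⁶ = 3.793×10¹⁶ m³/s².
A synchronous orbit has period T, so by Kepler's third law a = (μT²/4π²)^(1/3).
μT²/4π² = 3.793×10¹⁶ × (3.836×10⁴)² / 39.48 = 1.414×10²⁴ m³.
a = 1.122×10⁸ m = 1.1223×10⁵ km.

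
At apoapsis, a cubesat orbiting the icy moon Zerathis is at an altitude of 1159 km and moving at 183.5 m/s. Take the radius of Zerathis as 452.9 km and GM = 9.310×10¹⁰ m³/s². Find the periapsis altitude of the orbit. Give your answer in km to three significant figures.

r_a = 452.9 + 1159 = 1611.9 km = 1.612×10⁶ m.
Specific energy ε = v²/2 − μ/r = -4.092×10⁴ J/kg, so a = −μ/(2ε) = 1.138×10⁶ m.
The apsides satisfy r_p + r_a = 2a, so the periapsis radius is 2a − r_a = 6.632×10⁵ m = 663.17 km.
Periapsis altitude = 663.17 − 452.9 = 210.27 km.

periapsis altitude ≈ 210 km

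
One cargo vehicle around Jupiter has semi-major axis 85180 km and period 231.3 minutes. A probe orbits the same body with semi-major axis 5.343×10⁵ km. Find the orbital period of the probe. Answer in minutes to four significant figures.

T₂ ≈ 3634 minutes

Kepler's third law: T² ∝ a³, so T₂ = T₁ (a₂/a₁)^(3/2).
a₂/a₁ = 6.273, (a₂/a₁)^(3/2) = 15.71.
T₂ = 231.3 × 15.71 = 3634 minutes.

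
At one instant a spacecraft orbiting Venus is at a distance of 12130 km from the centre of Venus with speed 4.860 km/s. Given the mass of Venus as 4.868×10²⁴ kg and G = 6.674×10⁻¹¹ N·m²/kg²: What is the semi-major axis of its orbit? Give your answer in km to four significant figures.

μ = GM = 6.674×10⁻¹¹ × 4.868×10²⁴ = 3.249×10¹⁴ m³/s².
r = 1.213×10⁷ m.
Vis-viva rearranged: 1/a = 2/r − v²/μ = 1.649×10⁻⁷ − 7.270×10⁻⁸ = 9.218×10⁻⁸ m⁻¹.
a = 1.085×10⁷ m = 10848 km.

a ≈ 10850 km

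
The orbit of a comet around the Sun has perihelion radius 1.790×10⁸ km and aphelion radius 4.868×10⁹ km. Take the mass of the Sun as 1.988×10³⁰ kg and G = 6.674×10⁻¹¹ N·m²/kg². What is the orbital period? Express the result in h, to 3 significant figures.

T ≈ 607000 h

μ = GM = 6.674×10⁻¹¹ × 1.988×10³⁰ = 1.327×10²⁰ m³/s².
Semi-major axis a = (r_p + r_a)/2 = (1.7900×10⁸ + 4.8680×10⁹)/2 = 2.5235×10⁹ km = 2.524×10¹² m.
By Kepler's third law T = 2π√(a³/μ) = 2π × 3.480×10⁸ = 2.187×10⁹ s.
= 6.074×10⁵ h.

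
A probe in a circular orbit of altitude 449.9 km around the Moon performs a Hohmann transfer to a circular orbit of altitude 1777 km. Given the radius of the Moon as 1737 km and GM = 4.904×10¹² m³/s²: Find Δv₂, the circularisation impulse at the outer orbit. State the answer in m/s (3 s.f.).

r₁ = 1737 + 449.9 = 2186.9 km = 2.1869×10⁶ m.
r₂ = 1737 + 1777 = 3514.0 km = 3.5140×10⁶ m.
Transfer ellipse a_t = (r₁ + r₂)/2 = 2.850×10⁶ m.
At r₁: circular v_c1 = √(μ/r₁) = 1497 m/s; transfer-perilune v_p = √[μ(2/r₁ − 1/a_t)] = 1663 m/s.
At r₂: circular v_c2 = √(μ/r₂) = 1181 m/s; transfer-apolune v_a = √[μ(2/r₂ − 1/a_t)] = 1035 m/s.
Δv₂ = v_c2 − v_a = 146.6 m/s.

Δv ≈ 147 m/s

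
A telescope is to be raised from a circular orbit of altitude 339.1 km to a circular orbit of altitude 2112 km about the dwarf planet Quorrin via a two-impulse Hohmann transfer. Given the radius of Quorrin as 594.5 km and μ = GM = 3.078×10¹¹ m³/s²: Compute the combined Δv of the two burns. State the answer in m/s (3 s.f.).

r₁ = 594.5 + 339.1 = 933.60 km = 9.3360×10⁵ m.
r₂ = 594.5 + 2112 = 2706.5 km = 2.7065×10⁶ m.
Transfer ellipse a_t = (r₁ + r₂)/2 = 1.820×10⁶ m.
At r₁: circular v_c1 = √(μ/r₁) = 574.2 m/s; transfer-periapsis v_p = √[μ(2/r₁ − 1/a_t)] = 700.2 m/s.
Δv₁ = v_p − v_c1 = 126.0 m/s.
At r₂: circular v_c2 = √(μ/r₂) = 337.2 m/s; transfer-apoapsis v_a = √[μ(2/r₂ − 1/a_t)] = 241.5 m/s.
Δv₂ = v_c2 − v_a = 95.70 m/s.
Total Δv = Δv₁ + Δv₂ = 221.7 m/s.

Δv_total ≈ 222 m/s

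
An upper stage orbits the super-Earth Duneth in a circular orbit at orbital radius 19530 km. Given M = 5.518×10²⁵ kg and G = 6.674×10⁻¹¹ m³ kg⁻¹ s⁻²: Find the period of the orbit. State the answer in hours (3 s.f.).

μ = GM = 6.674×10⁻¹¹ × 5.518×10²⁵ = 3.683×10¹⁵ m³/s².
r = 19530 km = 1.953×10⁷ m.
Kepler's third law: T = 2π√(r³/μ) = 2π√((1.953×10⁷)³ / 3.683×10¹⁵).
r³/μ = 2.023×10⁶ s², so T = 2π × 1.422×10³ = 8.936×10³ s.
Converting: 8.936×10³ s ÷ 3600 = 2.482 hours.

T ≈ 2.48 hours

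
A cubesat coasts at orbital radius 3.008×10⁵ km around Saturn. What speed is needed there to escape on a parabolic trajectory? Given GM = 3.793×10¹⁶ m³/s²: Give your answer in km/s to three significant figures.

v_esc ≈ 15.9 km/s

r = 3.008×10⁵ km = 3.008×10⁸ m.
Escape speed v_esc = √(2μ/r) = √(2 × 3.793×10¹⁶ / 3.008×10⁸) = √(2.522×10⁸) = 15880 m/s.
= 15.88 km/s.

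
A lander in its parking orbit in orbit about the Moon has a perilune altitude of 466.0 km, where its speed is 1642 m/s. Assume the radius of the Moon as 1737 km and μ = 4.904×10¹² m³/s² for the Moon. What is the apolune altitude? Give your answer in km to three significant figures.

r_p = 1737 + 466.0 = 2203.0 km = 2.203×10⁶ m.
Specific energy ε = v²/2 − μ/r = -8.780×10⁵ J/kg, so a = −μ/(2ε) = 2.793×10⁶ m.
The apsides satisfy r_p + r_a = 2a, so the apolune radius is 2a − r_p = 3.383×10⁶ m = 3382.6 km.
Apolune altitude = 3382.6 − 1737 = 1645.6 km.

apolune altitude ≈ 1650 km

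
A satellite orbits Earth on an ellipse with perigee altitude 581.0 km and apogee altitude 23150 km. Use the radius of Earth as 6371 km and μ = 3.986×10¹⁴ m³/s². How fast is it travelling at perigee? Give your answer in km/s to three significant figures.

v ≈ 9.63 km/s

r_p = 6371 + 581.0 = 6952.0 km = 6.9520×10⁶ m.
r_a = 6371 + 23150 = 29521 km = 2.9521×10⁷ m.
Semi-major axis a = (r_p + r_a)/2 = 18236 km = 1.824×10⁷ m.
Vis-viva: v² = μ(2/r − 1/a) = 3.986×10¹⁴ × (2.877×10⁻⁷ − 5.484×10⁻⁸) = 9.281×10⁷ m²/s².
v = 9634 m/s = 9.634 km/s.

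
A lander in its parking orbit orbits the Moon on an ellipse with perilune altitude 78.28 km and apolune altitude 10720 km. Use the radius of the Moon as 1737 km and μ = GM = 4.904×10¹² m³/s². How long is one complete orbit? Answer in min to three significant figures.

T ≈ 901 min

r_p = 1737 + 78.28 = 1815.3 km = 1.8153×10⁶ m.
r_a = 1737 + 10720 = 12457 km = 1.2457×10⁷ m.
Semi-major axis a = (r_p + r_a)/2 = (1815.3 + 12457)/2 = 7136.1 km = 7.136×10⁶ m.
By Kepler's third law T = 2π√(a³/μ) = 2π × 8.608×10³ = 5.409×10⁴ s.
= 901.5 min.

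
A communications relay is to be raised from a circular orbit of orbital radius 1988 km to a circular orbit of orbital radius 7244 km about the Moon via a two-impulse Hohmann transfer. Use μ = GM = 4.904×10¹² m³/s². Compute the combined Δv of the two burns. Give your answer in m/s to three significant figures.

r₁ = 1988 km = 1.988×10⁶ m.
r₂ = 7244 km = 7.244×10⁶ m.
Transfer ellipse a_t = (r₁ + r₂)/2 = 4.616×10⁶ m.
At r₁: circular v_c1 = √(μ/r₁) = 1571 m/s; transfer-perilune v_p = √[μ(2/r₁ − 1/a_t)] = 1968 m/s.
Δv₁ = v_p − v_c1 = 396.9 m/s.
At r₂: circular v_c2 = √(μ/r₂) = 822.8 m/s; transfer-apolune v_a = √[μ(2/r₂ − 1/a_t)] = 540.0 m/s.
Δv₂ = v_c2 − v_a = 282.8 m/s.
Total Δv = Δv₁ + Δv₂ = 679.8 m/s.

Δv_total ≈ 680 m/s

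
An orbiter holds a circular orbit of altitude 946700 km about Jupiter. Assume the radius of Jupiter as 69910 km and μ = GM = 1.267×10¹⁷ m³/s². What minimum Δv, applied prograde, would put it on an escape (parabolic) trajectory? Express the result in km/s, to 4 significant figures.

Δv ≈ 4.624 km/s

r = 69910 + 946700 = 1016600 km = 1.0166×10⁹ m.
Circular speed v_c = √(μ/r) = 11160 m/s.
Escape speed v_esc = √(2μ/r) = √2 × v_c = 15790 m/s.
Δv = v_esc − v_c = 4624 m/s = 4.624 km/s.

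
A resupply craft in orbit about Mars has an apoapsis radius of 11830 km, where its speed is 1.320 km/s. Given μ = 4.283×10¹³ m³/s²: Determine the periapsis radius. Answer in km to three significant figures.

periapsis radius ≈ 3750 km

r_a = 1.183×10⁷ m.
Specific energy ε = v²/2 − μ/r = -2.749×10⁶ J/kg, so a = −μ/(2ε) = 7.789×10⁶ m.
The apsides satisfy r_p + r_a = 2a, so the periapsis radius is 2a − r_a = 3.749×10⁶ m = 3748.8 km.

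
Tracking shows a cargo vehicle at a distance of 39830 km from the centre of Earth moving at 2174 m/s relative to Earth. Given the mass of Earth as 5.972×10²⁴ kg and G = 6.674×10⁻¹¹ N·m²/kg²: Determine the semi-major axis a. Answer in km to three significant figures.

μ = GM = 6.674×10⁻¹¹ × 5.972×10²⁴ = 3.986×10¹⁴ m³/s².
r = 3.983×10⁷ m.
Specific orbital energy ε = v²/2 − μ/r = (2174)²/2 − 3.986×10¹⁴/3.983×10⁷ = -7.644×10⁶ J/kg.
Since ε = −μ/(2a), a = −μ/(2ε) = 2.607×10⁷ m = 26072 km.

a ≈ 26100 km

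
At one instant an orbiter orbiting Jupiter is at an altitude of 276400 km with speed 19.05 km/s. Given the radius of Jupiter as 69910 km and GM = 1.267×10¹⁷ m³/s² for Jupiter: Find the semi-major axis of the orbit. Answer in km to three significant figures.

a ≈ 3.44×10⁵ km

r = 69910 + 276400 = 3.4631×10⁵ km = 3.463×10⁸ m.
Specific orbital energy ε = v²/2 − μ/r = (19050)²/2 − 1.267×10¹⁷/3.463×10⁸ = -1.844×10⁸ J/kg.
Since ε = −μ/(2a), a = −μ/(2ε) = 3.435×10⁸ m = 3.4354×10⁵ km.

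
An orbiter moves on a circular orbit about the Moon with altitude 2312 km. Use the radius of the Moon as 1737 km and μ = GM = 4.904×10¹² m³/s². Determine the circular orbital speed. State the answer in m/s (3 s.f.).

v ≈ 1100 m/s

r = 1737 + 2312 = 4049.0 km = 4.0490×10⁶ m.
For a circular orbit v = √(μ/r) = √(4.904×10¹² / 4.049×10⁶) = √(1.211×10⁶) = 1101 m/s.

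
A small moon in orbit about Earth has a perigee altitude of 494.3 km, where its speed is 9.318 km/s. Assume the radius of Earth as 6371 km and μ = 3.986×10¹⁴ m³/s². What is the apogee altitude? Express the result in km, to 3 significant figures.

apogee altitude ≈ 14000 km

r_p = 6371 + 494.3 = 6865.3 km = 6.865×10⁶ m.
Specific energy ε = v²/2 − μ/r = -1.465×10⁷ J/kg, so a = −μ/(2ε) = 1.361×10⁷ m.
The apsides satisfy r_p + r_a = 2a, so the apogee radius is 2a − r_p = 2.035×10⁷ m = 20347 km.
Apogee altitude = 20347 − 6371 = 13976 km.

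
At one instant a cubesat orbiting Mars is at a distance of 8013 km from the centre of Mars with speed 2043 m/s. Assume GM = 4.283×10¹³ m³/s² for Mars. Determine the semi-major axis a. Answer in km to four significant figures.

a ≈ 6573 km

r = 8.013×10⁶ m.
Specific orbital energy ε = v²/2 − μ/r = (2043)²/2 − 4.283×10¹³/8.013×10⁶ = -3.258×10⁶ J/kg.
Since ε = −μ/(2a), a = −μ/(2ε) = 6.573×10⁶ m = 6572.8 km.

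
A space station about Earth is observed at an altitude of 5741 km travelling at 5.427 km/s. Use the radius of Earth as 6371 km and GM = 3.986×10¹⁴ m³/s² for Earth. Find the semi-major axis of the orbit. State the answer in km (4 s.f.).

r = 6371 + 5741 = 12112 km = 1.211×10⁷ m.
Specific orbital energy ε = v²/2 − μ/r = (5427)²/2 − 3.986×10¹⁴/1.211×10⁷ = -1.818×10⁷ J/kg.
Since ε = −μ/(2a), a = −μ/(2ε) = 1.096×10⁷ m = 10961 km.

a ≈ 10960 km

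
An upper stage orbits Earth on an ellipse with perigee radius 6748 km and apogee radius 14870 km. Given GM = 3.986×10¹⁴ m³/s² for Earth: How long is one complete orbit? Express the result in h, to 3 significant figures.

T ≈ 3.11 h

Semi-major axis a = (r_p + r_a)/2 = (6748.0 + 14870)/2 = 10809 km = 1.081×10⁷ m.
By Kepler's third law T = 2π√(a³/μ) = 2π × 1.780×10³ = 1.118×10⁴ s.
= 3.107 h.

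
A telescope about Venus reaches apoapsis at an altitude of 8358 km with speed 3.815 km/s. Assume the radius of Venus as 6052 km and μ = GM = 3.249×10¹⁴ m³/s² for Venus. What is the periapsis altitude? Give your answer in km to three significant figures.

periapsis altitude ≈ 815 km

r_a = 6052 + 8358 = 14410 km = 1.441×10⁷ m.
Specific energy ε = v²/2 − μ/r = -1.527×10⁷ J/kg, so a = −μ/(2ε) = 1.064×10⁷ m.
The apsides satisfy r_p + r_a = 2a, so the periapsis radius is 2a − r_a = 6.867×10⁶ m = 6867.4 km.
Periapsis altitude = 6867.4 − 6052 = 815.39 km.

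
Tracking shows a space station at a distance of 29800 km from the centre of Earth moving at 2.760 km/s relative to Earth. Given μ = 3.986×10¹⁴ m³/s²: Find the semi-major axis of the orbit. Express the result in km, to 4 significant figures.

a ≈ 20830 km

r = 2.980×10⁷ m.
Specific orbital energy ε = v²/2 − μ/r = (2760)²/2 − 3.986×10¹⁴/2.980×10⁷ = -9.567×10⁶ J/kg.
Since ε = −μ/(2a), a = −μ/(2ε) = 2.083×10⁷ m = 20832 km.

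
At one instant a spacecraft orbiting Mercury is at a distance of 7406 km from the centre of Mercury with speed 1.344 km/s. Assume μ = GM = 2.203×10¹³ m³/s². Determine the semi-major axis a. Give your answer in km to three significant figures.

r = 7.406×10⁶ m.
Specific orbital energy ε = v²/2 − μ/r = (1344)²/2 − 2.203×10¹³/7.406×10⁶ = -2.071×10⁶ J/kg.
Since ε = −μ/(2a), a = −μ/(2ε) = 5.318×10⁶ m = 5317.5 km.

a ≈ 5320 km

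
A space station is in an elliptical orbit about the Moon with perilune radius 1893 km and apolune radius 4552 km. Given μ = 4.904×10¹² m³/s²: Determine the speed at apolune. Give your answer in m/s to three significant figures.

Semi-major axis a = (r_p + r_a)/2 = 3222.5 km = 3.222×10⁶ m.
Vis-viva: v² = μ(2/r − 1/a) = 4.904×10¹² × (4.394×10⁻⁷ − 3.103×10⁻⁷) = 6.329×10⁵ m²/s².
v = 795.5 m/s.

v ≈ 796 m/s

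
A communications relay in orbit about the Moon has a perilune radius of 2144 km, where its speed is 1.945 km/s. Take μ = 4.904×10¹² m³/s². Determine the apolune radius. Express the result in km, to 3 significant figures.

r_p = 2.144×10⁶ m.
Specific energy ε = v²/2 − μ/r = -3.958×10⁵ J/kg, so a = −μ/(2ε) = 6.195×10⁶ m.
The apsides satisfy r_p + r_a = 2a, so the apolune radius is 2a − r_p = 1.025×10⁷ m = 10246 km.

apolune radius ≈ 10200 km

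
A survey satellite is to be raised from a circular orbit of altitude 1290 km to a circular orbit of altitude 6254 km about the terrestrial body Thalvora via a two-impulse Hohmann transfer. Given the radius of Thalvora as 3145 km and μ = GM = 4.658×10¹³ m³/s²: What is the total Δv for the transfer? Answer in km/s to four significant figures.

r₁ = 3145 + 1290 = 4435.0 km = 4.4350×10⁶ m.
r₂ = 3145 + 6254 = 9399.0 km = 9.3990×10⁶ m.
Transfer ellipse a_t = (r₁ + r₂)/2 = 6.917×10⁶ m.
At r₁: circular v_c1 = √(μ/r₁) = 3241 m/s; transfer-periapsis v_p = √[μ(2/r₁ − 1/a_t)] = 3778 m/s.
Δv₁ = v_p − v_c1 = 537.0 m/s.
At r₂: circular v_c2 = √(μ/r₂) = 2226 m/s; transfer-apoapsis v_a = √[μ(2/r₂ − 1/a_t)] = 1783 m/s.
Δv₂ = v_c2 − v_a = 443.6 m/s.
Total Δv = Δv₁ + Δv₂ = 980.6 m/s = 0.9806 km/s.

Δv_total ≈ 0.9806 km/s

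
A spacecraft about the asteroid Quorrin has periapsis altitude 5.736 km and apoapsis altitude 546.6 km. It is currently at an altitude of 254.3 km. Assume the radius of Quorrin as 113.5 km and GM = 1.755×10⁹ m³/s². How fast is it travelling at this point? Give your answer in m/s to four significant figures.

v ≈ 70.99 m/s

r_p = 113.5 + 5.736 = 119.24 km = 1.1924×10⁵ m.
r_a = 113.5 + 546.6 = 660.10 km = 6.6010×10⁵ m.
r = 113.5 + 254.3 = 367.80 km = 3.678×10⁵ m.
Semi-major axis a = (r_p + r_a)/2 = 389.67 km = 3.897×10⁵ m.
Vis-viva: v² = μ(2/r − 1/a) = 1.755×10⁹ × (5.438×10⁻⁶ − 2.566×10⁻⁶) = 5.039×10³ m²/s².
v = 70.99 m/s.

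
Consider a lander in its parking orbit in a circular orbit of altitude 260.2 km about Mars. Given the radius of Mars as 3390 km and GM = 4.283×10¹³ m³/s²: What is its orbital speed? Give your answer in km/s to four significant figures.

v ≈ 3.425 km/s

r = 3390 + 260.2 = 3650.2 km = 3.6502×10⁶ m.
For a circular orbit v = √(μ/r) = √(4.283×10¹³ / 3.650×10⁶) = √(1.173×10⁷) = 3425 m/s.
That is 3.425 km/s.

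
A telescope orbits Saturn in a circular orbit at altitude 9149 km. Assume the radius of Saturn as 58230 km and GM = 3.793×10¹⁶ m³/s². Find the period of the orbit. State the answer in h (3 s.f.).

r = 58230 + 9149 = 67379 km = 6.7379×10⁷ m.
Kepler's third law: T = 2π√(r³/μ) = 2π√((6.738×10⁷)³ / 3.793×10¹⁶).
r³/μ = 8.065×10⁶ s², so T = 2π × 2.840×10³ = 1.784×10⁴ s.
Converting: 1.784×10⁴ s ÷ 3600 = 4.956 h.

T ≈ 4.96 h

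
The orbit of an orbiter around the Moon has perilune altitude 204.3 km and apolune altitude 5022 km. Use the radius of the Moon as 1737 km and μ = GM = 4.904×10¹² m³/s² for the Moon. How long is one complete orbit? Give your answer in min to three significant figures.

r_p = 1737 + 204.3 = 1941.3 km = 1.9413×10⁶ m.
r_a = 1737 + 5022 = 6759.0 km = 6.7590×10⁶ m.
Semi-major axis a = (r_p + r_a)/2 = (1941.3 + 6759.0)/2 = 4350.1 km = 4.350×10⁶ m.
By Kepler's third law T = 2π√(a³/μ) = 2π × 4.097×10³ = 2.574×10⁴ s.
= 429.1 min.

T ≈ 429 min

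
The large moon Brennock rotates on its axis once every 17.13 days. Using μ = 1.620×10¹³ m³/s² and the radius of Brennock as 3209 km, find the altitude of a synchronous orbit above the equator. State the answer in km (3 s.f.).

h_sync ≈ 93300 km

T = 17.13 days = 1.480×10⁶ s.
A synchronous orbit has period T, so by Kepler's third law a = (μT²/4π²)^(1/3).
μT²/4π² = 1.620×10¹³ × (1.480×10⁶)² / 39.48 = 8.989×10²³ m³.
a = 9.651×10⁷ m = 96509 km.
Altitude h = a − R = 96509 − 3209 = 93300 km.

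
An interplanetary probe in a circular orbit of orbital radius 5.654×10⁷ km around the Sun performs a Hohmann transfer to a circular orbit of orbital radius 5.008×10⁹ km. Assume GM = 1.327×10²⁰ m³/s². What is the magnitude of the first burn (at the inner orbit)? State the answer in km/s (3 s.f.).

r₁ = 5.654×10⁷ km = 5.654×10¹⁰ m.
r₂ = 5.008×10⁹ km = 5.008×10¹² m.
Transfer ellipse a_t = (r₁ + r₂)/2 = 2.532×10¹² m.
At r₁: circular v_c1 = √(μ/r₁) = 48450 m/s; transfer-perihelion v_p = √[μ(2/r₁ − 1/a_t)] = 68130 m/s.
Δv₁ = v_p − v_c1 = 19680 m/s.
= 19.68 km/s.

Δv ≈ 19.7 km/s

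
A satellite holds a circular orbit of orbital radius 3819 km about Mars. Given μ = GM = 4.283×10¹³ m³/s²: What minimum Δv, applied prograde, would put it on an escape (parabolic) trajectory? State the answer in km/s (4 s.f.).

r = 3819 km = 3.819×10⁶ m.
Circular speed v_c = √(μ/r) = 3349 m/s.
Escape speed v_esc = √(2μ/r) = √2 × v_c = 4736 m/s.
Δv = v_esc − v_c = 1387 m/s = 1.387 km/s.

Δv ≈ 1.387 km/s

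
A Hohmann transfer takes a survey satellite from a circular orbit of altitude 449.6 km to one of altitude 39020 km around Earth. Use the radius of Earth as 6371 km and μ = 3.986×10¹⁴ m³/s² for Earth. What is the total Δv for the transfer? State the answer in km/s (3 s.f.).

Δv_total ≈ 3.88 km/s

r₁ = 6371 + 449.6 = 6820.6 km = 6.8206×10⁶ m.
r₂ = 6371 + 39020 = 45391 km = 4.5391×10⁷ m.
Transfer ellipse a_t = (r₁ + r₂)/2 = 2.611×10⁷ m.
At r₁: circular v_c1 = √(μ/r₁) = 7645 m/s; transfer-perigee v_p = √[μ(2/r₁ − 1/a_t)] = 10080 m/s.
Δv₁ = v_p − v_c1 = 2436 m/s.
At r₂: circular v_c2 = √(μ/r₂) = 2963 m/s; transfer-apogee v_a = √[μ(2/r₂ − 1/a_t)] = 1515 m/s.
Δv₂ = v_c2 − v_a = 1449 m/s.
Total Δv = Δv₁ + Δv₂ = 3884 m/s = 3.884 km/s.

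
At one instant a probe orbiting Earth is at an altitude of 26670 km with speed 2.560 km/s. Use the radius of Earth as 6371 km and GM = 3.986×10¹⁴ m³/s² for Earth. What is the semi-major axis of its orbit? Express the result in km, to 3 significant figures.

r = 6371 + 26670 = 33041 km = 3.304×10⁷ m.
Specific orbital energy ε = v²/2 − μ/r = (2560)²/2 − 3.986×10¹⁴/3.304×10⁷ = -8.787×10⁶ J/kg.
Since ε = −μ/(2a), a = −μ/(2ε) = 2.268×10⁷ m = 22681 km.

a ≈ 22700 km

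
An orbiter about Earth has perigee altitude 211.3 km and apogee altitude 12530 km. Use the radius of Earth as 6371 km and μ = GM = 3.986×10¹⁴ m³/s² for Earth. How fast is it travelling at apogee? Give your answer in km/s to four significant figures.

r_p = 6371 + 211.3 = 6582.3 km = 6.5823×10⁶ m.
r_a = 6371 + 12530 = 18901 km = 1.8901×10⁷ m.
Semi-major axis a = (r_p + r_a)/2 = 12742 km = 1.274×10⁷ m.
Vis-viva: v² = μ(2/r − 1/a) = 3.986×10¹⁴ × (1.058×10⁻⁷ − 7.848×10⁻⁸) = 1.089×10⁷ m²/s².
v = 3301 m/s = 3.301 km/s.

v ≈ 3.301 km/s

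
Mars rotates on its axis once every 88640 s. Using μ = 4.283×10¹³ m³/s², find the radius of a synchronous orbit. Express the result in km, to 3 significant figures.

A synchronous orbit has period T, so by Kepler's third law a = (μT²/4π²)^(1/3).
μT²/4π² = 4.283×10¹³ × (8.864×10⁴)² / 39.48 = 8.524×10²¹ m³.
a = 2.043×10⁷ m = 20428 km.

r_sync ≈ 20400 km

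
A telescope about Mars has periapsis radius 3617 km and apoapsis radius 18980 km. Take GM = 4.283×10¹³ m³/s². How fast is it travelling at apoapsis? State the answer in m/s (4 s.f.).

Semi-major axis a = (r_p + r_a)/2 = 11298 km = 1.130×10⁷ m.
Vis-viva: v² = μ(2/r − 1/a) = 4.283×10¹³ × (1.054×10⁻⁷ − 8.851×10⁻⁸) = 7.224×10⁵ m²/s².
v = 849.9 m/s.

v ≈ 849.9 m/s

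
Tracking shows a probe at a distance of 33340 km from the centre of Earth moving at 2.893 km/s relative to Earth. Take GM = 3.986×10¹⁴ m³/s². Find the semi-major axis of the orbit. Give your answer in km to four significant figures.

r = 3.334×10⁷ m.
Specific orbital energy ε = v²/2 − μ/r = (2893)²/2 − 3.986×10¹⁴/3.334×10⁷ = -7.771×10⁶ J/kg.
Since ε = −μ/(2a), a = −μ/(2ε) = 2.565×10⁷ m = 25647 km.

a ≈ 25650 km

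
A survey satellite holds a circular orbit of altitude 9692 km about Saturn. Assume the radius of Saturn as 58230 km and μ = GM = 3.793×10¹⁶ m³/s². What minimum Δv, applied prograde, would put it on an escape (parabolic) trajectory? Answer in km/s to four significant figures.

Δv ≈ 9.788 km/s

r = 58230 + 9692 = 67922 km = 6.7922×10⁷ m.
Circular speed v_c = √(μ/r) = 23630 m/s.
Escape speed v_esc = √(2μ/r) = √2 × v_c = 33420 m/s.
Δv = v_esc − v_c = 9788 m/s = 9.788 km/s.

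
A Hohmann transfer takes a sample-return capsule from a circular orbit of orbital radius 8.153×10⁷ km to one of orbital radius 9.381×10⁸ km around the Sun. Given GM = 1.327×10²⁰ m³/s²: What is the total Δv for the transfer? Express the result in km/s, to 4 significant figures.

Δv_total ≈ 21.52 km/s

r₁ = 8.153×10⁷ km = 8.153×10¹⁰ m.
r₂ = 9.381×10⁸ km = 9.381×10¹¹ m.
Transfer ellipse a_t = (r₁ + r₂)/2 = 5.098×10¹¹ m.
At r₁: circular v_c1 = √(μ/r₁) = 40340 m/s; transfer-perihelion v_p = √[μ(2/r₁ − 1/a_t)] = 54730 m/s.
Δv₁ = v_p − v_c1 = 14380 m/s.
At r₂: circular v_c2 = √(μ/r₂) = 11890 m/s; transfer-aphelion v_a = √[μ(2/r₂ − 1/a_t)] = 4756 m/s.
Δv₂ = v_c2 − v_a = 7137 m/s.
Total Δv = Δv₁ + Δv₂ = 21520 m/s = 21.52 km/s.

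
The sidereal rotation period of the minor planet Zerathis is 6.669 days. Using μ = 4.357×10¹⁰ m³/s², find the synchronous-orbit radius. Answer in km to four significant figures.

r_sync ≈ 7156 km

T = 6.669 days = 5.762×10⁵ s.
A synchronous orbit has period T, so by Kepler's third law a = (μT²/4π²)^(1/3).
μT²/4π² = 4.357×10¹⁰ × (5.762×10⁵)² / 39.48 = 3.664×10²⁰ m³.
a = 7.156×10⁶ m = 7155.8 km.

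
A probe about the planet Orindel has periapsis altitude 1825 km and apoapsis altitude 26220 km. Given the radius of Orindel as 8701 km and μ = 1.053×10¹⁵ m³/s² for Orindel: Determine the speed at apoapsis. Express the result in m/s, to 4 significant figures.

v ≈ 3737 m/s

r_p = 8701 + 1825 = 10526 km = 1.0526×10⁷ m.
r_a = 8701 + 26220 = 34921 km = 3.4921×10⁷ m.
Semi-major axis a = (r_p + r_a)/2 = 22724 km = 2.272×10⁷ m.
Vis-viva: v² = μ(2/r − 1/a) = 1.053×10¹⁵ × (5.727×10⁻⁸ − 4.401×10⁻⁸) = 1.397×10⁷ m²/s².
v = 3737 m/s.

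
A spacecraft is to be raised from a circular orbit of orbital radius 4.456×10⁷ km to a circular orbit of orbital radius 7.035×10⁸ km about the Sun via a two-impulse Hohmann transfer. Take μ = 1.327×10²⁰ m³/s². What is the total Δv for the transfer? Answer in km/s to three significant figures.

Δv_total ≈ 29.3 km/s

r₁ = 4.456×10⁷ km = 4.456×10¹⁰ m.
r₂ = 7.035×10⁸ km = 7.035×10¹¹ m.
Transfer ellipse a_t = (r₁ + r₂)/2 = 3.740×10¹¹ m.
At r₁: circular v_c1 = √(μ/r₁) = 54570 m/s; transfer-perihelion v_p = √[μ(2/r₁ − 1/a_t)] = 74840 m/s.
Δv₁ = v_p − v_c1 = 20270 m/s.
At r₂: circular v_c2 = √(μ/r₂) = 13730 m/s; transfer-aphelion v_a = √[μ(2/r₂ − 1/a_t)] = 4740 m/s.
Δv₂ = v_c2 − v_a = 8994 m/s.
Total Δv = Δv₁ + Δv₂ = 29260 m/s = 29.26 km/s.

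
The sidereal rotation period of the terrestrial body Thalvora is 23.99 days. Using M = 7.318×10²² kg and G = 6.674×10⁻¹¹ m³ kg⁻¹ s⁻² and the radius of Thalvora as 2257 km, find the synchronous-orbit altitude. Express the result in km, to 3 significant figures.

μ = GM = 6.674×10⁻¹¹ × 7.318×10²² = 4.884×10¹² m³/s².
T = 23.99 days = 2.073×10⁶ s.
A synchronous orbit has period T, so by Kepler's third law a = (μT²/4π²)^(1/3).
μT²/4π² = 4.884×10¹² × (2.073×10⁶)² / 39.48 = 5.315×10²³ m³.
a = 8.100×10⁷ m = 81003 km.
Altitude h = a − R = 81003 − 2257 = 78746 km.

h_sync ≈ 78700 km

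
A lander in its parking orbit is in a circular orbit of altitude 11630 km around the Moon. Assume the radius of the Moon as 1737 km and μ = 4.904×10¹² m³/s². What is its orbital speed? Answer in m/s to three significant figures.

r = 1737 + 11630 = 13367 km = 1.3367×10⁷ m.
For a circular orbit v = √(μ/r) = √(4.904×10¹² / 1.337×10⁷) = √(3.669×10⁵) = 605.7 m/s.

v ≈ 606 m/s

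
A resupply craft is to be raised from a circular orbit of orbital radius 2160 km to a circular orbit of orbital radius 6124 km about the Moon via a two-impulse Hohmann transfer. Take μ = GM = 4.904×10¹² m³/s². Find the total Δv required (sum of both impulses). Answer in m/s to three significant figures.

Δv_total ≈ 574 m/s

r₁ = 2160 km = 2.160×10⁶ m.
r₂ = 6124 km = 6.124×10⁶ m.
Transfer ellipse a_t = (r₁ + r₂)/2 = 4.142×10⁶ m.
At r₁: circular v_c1 = √(μ/r₁) = 1507 m/s; transfer-perilune v_p = √[μ(2/r₁ − 1/a_t)] = 1832 m/s.
Δv₁ = v_p − v_c1 = 325.4 m/s.
At r₂: circular v_c2 = √(μ/r₂) = 894.9 m/s; transfer-apolune v_a = √[μ(2/r₂ − 1/a_t)] = 646.2 m/s.
Δv₂ = v_c2 − v_a = 248.6 m/s.
Total Δv = Δv₁ + Δv₂ = 574.0 m/s.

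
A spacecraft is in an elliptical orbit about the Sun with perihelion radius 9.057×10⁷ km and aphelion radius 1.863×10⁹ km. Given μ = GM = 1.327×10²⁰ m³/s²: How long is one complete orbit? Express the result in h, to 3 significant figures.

Semi-major axis a = (r_p + r_a)/2 = (9.0570×10⁷ + 1.8630×10⁹)/2 = 9.7678×10⁸ km = 9.768×10¹¹ m.
By Kepler's third law T = 2π√(a³/μ) = 2π × 8.380×10⁷ = 5.266×10⁸ s.
= 1.463×10⁵ h.

T ≈ 146000 h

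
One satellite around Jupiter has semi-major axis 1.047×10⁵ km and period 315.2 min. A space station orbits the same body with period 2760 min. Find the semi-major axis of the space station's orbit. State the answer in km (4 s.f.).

a₂ ≈ 4.448×10⁵ km

Kepler's third law: a³ ∝ T², so a₂ = a₁ (T₂/T₁)^(2/3).
T₂/T₁ = 8.756, (T₂/T₁)^(2/3) = 4.248.
a₂ = 1.047×10⁵ × 4.248 = 4.448×10⁵ km.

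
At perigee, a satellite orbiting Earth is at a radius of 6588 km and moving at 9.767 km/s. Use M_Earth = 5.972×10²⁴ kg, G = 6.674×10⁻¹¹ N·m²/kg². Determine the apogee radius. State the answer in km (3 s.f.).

apogee radius ≈ 24500 km

μ = GM = 6.674×10⁻¹¹ × 5.972×10²⁴ = 3.986×10¹⁴ m³/s².
r_p = 6.588×10⁶ m.
Specific energy ε = v²/2 − μ/r = -1.280×10⁷ J/kg, so a = −μ/(2ε) = 1.557×10⁷ m.
The apsides satisfy r_p + r_a = 2a, so the apogee radius is 2a − r_p = 2.454×10⁷ m = 24544 km.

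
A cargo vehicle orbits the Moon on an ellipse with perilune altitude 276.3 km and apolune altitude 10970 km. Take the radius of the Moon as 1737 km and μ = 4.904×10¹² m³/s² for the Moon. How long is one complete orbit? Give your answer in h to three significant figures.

T ≈ 15.7 h

r_p = 1737 + 276.3 = 2013.3 km = 2.0133×10⁶ m.
r_a = 1737 + 10970 = 12707 km = 1.2707×10⁷ m.
Semi-major axis a = (r_p + r_a)/2 = (2013.3 + 12707)/2 = 7360.1 km = 7.360×10⁶ m.
By Kepler's third law T = 2π√(a³/μ) = 2π × 9.017×10³ = 5.665×10⁴ s.
= 15.74 h.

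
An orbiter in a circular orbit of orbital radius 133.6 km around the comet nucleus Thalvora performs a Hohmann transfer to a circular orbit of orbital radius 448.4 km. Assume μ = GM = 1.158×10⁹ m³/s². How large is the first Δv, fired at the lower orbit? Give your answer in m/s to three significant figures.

Δv ≈ 22.5 m/s

r₁ = 133.6 km = 1.336×10⁵ m.
r₂ = 448.4 km = 4.484×10⁵ m.
Transfer ellipse a_t = (r₁ + r₂)/2 = 2.910×10⁵ m.
At r₁: circular v_c1 = √(μ/r₁) = 93.10 m/s; transfer-periapsis v_p = √[μ(2/r₁ − 1/a_t)] = 115.6 m/s.
Δv₁ = v_p − v_c1 = 22.47 m/s.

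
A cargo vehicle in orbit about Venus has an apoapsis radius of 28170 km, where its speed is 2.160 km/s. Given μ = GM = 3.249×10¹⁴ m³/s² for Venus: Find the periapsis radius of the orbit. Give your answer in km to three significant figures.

r_a = 2.817×10⁷ m.
Specific energy ε = v²/2 − μ/r = -9.201×10⁶ J/kg, so a = −μ/(2ε) = 1.766×10⁷ m.
The apsides satisfy r_p + r_a = 2a, so the periapsis radius is 2a − r_a = 7.142×10⁶ m = 7142.4 km.

periapsis radius ≈ 7140 km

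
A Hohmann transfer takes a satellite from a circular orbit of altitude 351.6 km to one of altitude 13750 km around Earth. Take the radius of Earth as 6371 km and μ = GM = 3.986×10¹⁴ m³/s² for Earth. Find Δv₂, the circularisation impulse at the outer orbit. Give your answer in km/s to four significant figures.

r₁ = 6371 + 351.6 = 6722.6 km = 6.7226×10⁶ m.
r₂ = 6371 + 13750 = 20121 km = 2.0121×10⁷ m.
Transfer ellipse a_t = (r₁ + r₂)/2 = 1.342×10⁷ m.
At r₁: circular v_c1 = √(μ/r₁) = 7700 m/s; transfer-perigee v_p = √[μ(2/r₁ − 1/a_t)] = 9428 m/s.
At r₂: circular v_c2 = √(μ/r₂) = 4451 m/s; transfer-apogee v_a = √[μ(2/r₂ − 1/a_t)] = 3150 m/s.
Δv₂ = v_c2 − v_a = 1301 m/s.
= 1.301 km/s.

Δv ≈ 1.301 km/s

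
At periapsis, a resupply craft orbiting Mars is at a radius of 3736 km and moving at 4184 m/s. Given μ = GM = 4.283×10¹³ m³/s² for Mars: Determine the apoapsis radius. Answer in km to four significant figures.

apoapsis radius ≈ 12060 km

r_p = 3.736×10⁶ m.
Specific energy ε = v²/2 − μ/r = -2.711×10⁶ J/kg, so a = −μ/(2ε) = 7.899×10⁶ m.
The apsides satisfy r_p + r_a = 2a, so the apoapsis radius is 2a − r_p = 1.206×10⁷ m = 12061 km.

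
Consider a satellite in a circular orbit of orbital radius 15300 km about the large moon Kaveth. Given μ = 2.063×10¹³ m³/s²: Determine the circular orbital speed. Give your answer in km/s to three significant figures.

r = 15300 km = 1.530×10⁷ m.
For a circular orbit v = √(μ/r) = √(2.063×10¹³ / 1.530×10⁷) = √(1.348×10⁶) = 1161 m/s.
That is 1.161 km/s.

v ≈ 1.16 km/s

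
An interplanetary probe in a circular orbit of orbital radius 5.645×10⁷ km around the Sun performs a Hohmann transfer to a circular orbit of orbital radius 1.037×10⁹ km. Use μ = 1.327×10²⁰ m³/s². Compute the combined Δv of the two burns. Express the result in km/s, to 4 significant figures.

Δv_total ≈ 25.97 km/s

r₁ = 5.645×10⁷ km = 5.645×10¹⁰ m.
r₂ = 1.037×10⁹ km = 1.037×10¹² m.
Transfer ellipse a_t = (r₁ + r₂)/2 = 5.467×10¹¹ m.
At r₁: circular v_c1 = √(μ/r₁) = 48480 m/s; transfer-perihelion v_p = √[μ(2/r₁ − 1/a_t)] = 66770 m/s.
Δv₁ = v_p − v_c1 = 18290 m/s.
At r₂: circular v_c2 = √(μ/r₂) = 11310 m/s; transfer-aphelion v_a = √[μ(2/r₂ − 1/a_t)] = 3635 m/s.
Δv₂ = v_c2 − v_a = 7677 m/s.
Total Δv = Δv₁ + Δv₂ = 25970 m/s = 25.97 km/s.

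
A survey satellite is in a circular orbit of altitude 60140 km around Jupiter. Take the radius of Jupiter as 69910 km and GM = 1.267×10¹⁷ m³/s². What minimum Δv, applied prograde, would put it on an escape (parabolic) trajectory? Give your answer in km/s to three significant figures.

r = 69910 + 60140 = 130050 km = 1.3005×10⁸ m.
Circular speed v_c = √(μ/r) = 31210 m/s.
Escape speed v_esc = √(2μ/r) = √2 × v_c = 44140 m/s.
Δv = v_esc − v_c = 12930 m/s = 12.93 km/s.

Δv ≈ 12.9 km/s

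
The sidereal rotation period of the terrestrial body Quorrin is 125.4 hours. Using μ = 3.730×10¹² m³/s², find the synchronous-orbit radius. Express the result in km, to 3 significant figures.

T = 125.4 hours = 4.514×10⁵ s.
A synchronous orbit has period T, so by Kepler's third law a = (μT²/4π²)^(1/3).
μT²/4π² = 3.730×10¹² × (4.514×10⁵)² / 39.48 = 1.926×10²² m³.
a = 2.680×10⁷ m = 26803 km.

r_sync ≈ 26800 km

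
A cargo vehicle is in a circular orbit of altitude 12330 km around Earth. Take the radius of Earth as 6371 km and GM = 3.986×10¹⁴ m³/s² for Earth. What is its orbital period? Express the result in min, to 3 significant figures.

r = 6371 + 12330 = 18701 km = 1.8701×10⁷ m.
Kepler's third law: T = 2π√(r³/μ) = 2π√((1.870×10⁷)³ / 3.986×10¹⁴).
r³/μ = 1.641×10⁷ s², so T = 2π × 4.051×10³ = 2.545×10⁴ s.
Converting: 2.545×10⁴ s ÷ 60.00 = 424.2 min.

T ≈ 424 min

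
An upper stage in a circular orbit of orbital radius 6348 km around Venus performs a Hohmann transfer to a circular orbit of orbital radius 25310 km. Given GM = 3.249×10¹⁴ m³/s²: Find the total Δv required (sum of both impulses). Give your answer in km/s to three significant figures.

Δv_total ≈ 3.21 km/s

r₁ = 6348 km = 6.348×10⁶ m.
r₂ = 25310 km = 2.531×10⁷ m.
Transfer ellipse a_t = (r₁ + r₂)/2 = 1.583×10⁷ m.
At r₁: circular v_c1 = √(μ/r₁) = 7154 m/s; transfer-periapsis v_p = √[μ(2/r₁ − 1/a_t)] = 9046 m/s.
Δv₁ = v_p − v_c1 = 1892 m/s.
At r₂: circular v_c2 = √(μ/r₂) = 3583 m/s; transfer-apoapsis v_a = √[μ(2/r₂ − 1/a_t)] = 2269 m/s.
Δv₂ = v_c2 − v_a = 1314 m/s.
Total Δv = Δv₁ + Δv₂ = 3206 m/s = 3.206 km/s.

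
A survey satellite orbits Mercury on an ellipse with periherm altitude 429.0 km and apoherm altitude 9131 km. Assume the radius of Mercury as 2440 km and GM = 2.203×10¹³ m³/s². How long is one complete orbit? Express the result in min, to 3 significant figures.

T ≈ 433 min

r_p = 2440 + 429.0 = 2869.0 km = 2.8690×10⁶ m.
r_a = 2440 + 9131 = 11571 km = 1.1571×10⁷ m.
Semi-major axis a = (r_p + r_a)/2 = (2869.0 + 11571)/2 = 7220.0 km = 7.220×10⁶ m.
By Kepler's third law T = 2π√(a³/μ) = 2π × 4.133×10³ = 2.597×10⁴ s.
= 432.8 min.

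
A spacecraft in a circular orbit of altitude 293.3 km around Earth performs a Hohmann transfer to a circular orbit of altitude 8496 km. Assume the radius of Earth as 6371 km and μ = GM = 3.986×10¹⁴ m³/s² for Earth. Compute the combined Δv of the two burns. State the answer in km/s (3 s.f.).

r₁ = 6371 + 293.3 = 6664.3 km = 6.6643×10⁶ m.
r₂ = 6371 + 8496 = 14867 km = 1.4867×10⁷ m.
Transfer ellipse a_t = (r₁ + r₂)/2 = 1.077×10⁷ m.
At r₁: circular v_c1 = √(μ/r₁) = 7734 m/s; transfer-perigee v_p = √[μ(2/r₁ − 1/a_t)] = 9088 m/s.
Δv₁ = v_p − v_c1 = 1355 m/s.
At r₂: circular v_c2 = √(μ/r₂) = 5178 m/s; transfer-apogee v_a = √[μ(2/r₂ − 1/a_t)] = 4074 m/s.
Δv₂ = v_c2 − v_a = 1104 m/s.
Total Δv = Δv₁ + Δv₂ = 2459 m/s = 2.459 km/s.

Δv_total ≈ 2.46 km/s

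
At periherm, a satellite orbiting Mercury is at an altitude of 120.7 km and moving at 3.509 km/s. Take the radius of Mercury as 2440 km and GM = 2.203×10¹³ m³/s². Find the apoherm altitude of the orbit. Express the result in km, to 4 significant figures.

apoherm altitude ≈ 4004 km

r_p = 2440 + 120.7 = 2560.7 km = 2.561×10⁶ m.
Specific energy ε = v²/2 − μ/r = -2.447×10⁶ J/kg, so a = −μ/(2ε) = 4.502×10⁶ m.
The apsides satisfy r_p + r_a = 2a, so the apoherm radius is 2a − r_p = 6.444×10⁶ m = 6443.7 km.
Apoherm altitude = 6443.7 − 2440 = 4003.7 km.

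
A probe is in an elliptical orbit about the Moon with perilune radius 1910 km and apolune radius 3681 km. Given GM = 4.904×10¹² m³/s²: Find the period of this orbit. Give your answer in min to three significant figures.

T ≈ 221 min

Semi-major axis a = (r_p + r_a)/2 = (1910.0 + 3681.0)/2 = 2795.5 km = 2.796×10⁶ m.
By Kepler's third law T = 2π√(a³/μ) = 2π × 2.111×10³ = 1.326×10⁴ s.
= 221.0 min.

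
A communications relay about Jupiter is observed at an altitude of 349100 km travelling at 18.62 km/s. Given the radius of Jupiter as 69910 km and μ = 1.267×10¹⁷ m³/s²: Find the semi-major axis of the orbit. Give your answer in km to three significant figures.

a ≈ 4.91×10⁵ km

r = 69910 + 349100 = 4.1901×10⁵ km = 4.190×10⁸ m.
Specific orbital energy ε = v²/2 − μ/r = (18620)²/2 − 1.267×10¹⁷/4.190×10⁸ = -1.290×10⁸ J/kg.
Since ε = −μ/(2a), a = −μ/(2ε) = 4.910×10⁸ m = 4.9098×10⁵ km.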